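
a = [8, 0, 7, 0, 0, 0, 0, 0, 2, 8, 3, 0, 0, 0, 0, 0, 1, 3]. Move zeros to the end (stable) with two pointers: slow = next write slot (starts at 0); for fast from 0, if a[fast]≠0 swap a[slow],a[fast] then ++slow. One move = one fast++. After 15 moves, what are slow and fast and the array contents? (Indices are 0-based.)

(s=0,f=0) a[fast]=8≠0 swap→a[0]=8 → slow++,fast++
(s=1,f=1) a[fast]=0 → fast++
(s=1,f=2) a[fast]=7≠0 swap→a[1]=7 → slow++,fast++
(s=2,f=3) a[fast]=0 → fast++
(s=2,f=4) a[fast]=0 → fast++
(s=2,f=5) a[fast]=0 → fast++
(s=2,f=6) a[fast]=0 → fast++
(s=2,f=7) a[fast]=0 → fast++
(s=2,f=8) a[fast]=2≠0 swap→a[2]=2 → slow++,fast++
(s=3,f=9) a[fast]=8≠0 swap→a[3]=8 → slow++,fast++
(s=4,f=10) a[fast]=3≠0 swap→a[4]=3 → slow++,fast++
(s=5,f=11) a[fast]=0 → fast++
(s=5,f=12) a[fast]=0 → fast++
(s=5,f=13) a[fast]=0 → fast++
(s=5,f=14) a[fast]=0 → fast++

slow=5, fast=15, a=[8, 7, 2, 8, 3, 0, 0, 0, 0, 0, 0, 0, 0, 0, 0, 0, 1, 3]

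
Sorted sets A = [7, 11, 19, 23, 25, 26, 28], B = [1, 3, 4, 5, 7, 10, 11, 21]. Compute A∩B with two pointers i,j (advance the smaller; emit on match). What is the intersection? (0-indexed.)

i=0 j=0: 7>1, j++
i=0 j=1: 7>3, j++
i=0 j=2: 7>4, j++
i=0 j=3: 7>5, j++
i=0 j=4: 7==7 emit, i++,j++
i=1 j=5: 11>10, j++
i=1 j=6: 11==11 emit, i++,j++
i=2 j=7: 19<21, i++
i=3 j=7: 23>21, j++

intersection = [7, 11]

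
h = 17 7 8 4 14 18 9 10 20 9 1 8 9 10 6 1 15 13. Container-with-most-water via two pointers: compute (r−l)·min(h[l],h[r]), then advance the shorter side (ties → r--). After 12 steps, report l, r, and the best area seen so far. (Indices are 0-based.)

[0,17] min(17,13)*17=221 best=221 * → r--
[0,16] min(17,15)*16=240 best=240 * → r--
[0,15] min(17,1)*15=15 best=240 → r--
[0,14] min(17,6)*14=84 best=240 → r--
[0,13] min(17,10)*13=130 best=240 → r--
[0,12] min(17,9)*12=108 best=240 → r--
[0,11] min(17,8)*11=88 best=240 → r--
[0,10] min(17,1)*10=10 best=240 → r--
[0,9] min(17,9)*9=81 best=240 → r--
[0,8] min(17,20)*8=136 best=240 → l++
[1,8] min(7,20)*7=49 best=240 → l++
[2,8] min(8,20)*6=48 best=240 → l++

l=3, r=8, best area=240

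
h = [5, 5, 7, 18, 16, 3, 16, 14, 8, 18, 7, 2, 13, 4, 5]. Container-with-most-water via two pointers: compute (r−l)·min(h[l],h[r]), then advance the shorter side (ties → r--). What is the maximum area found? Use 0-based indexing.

l=0 r=14: min(5,5)*14=70 best=70 *, r--
l=0 r=13: min(5,4)*13=52 best=70, r--
l=0 r=12: min(5,13)*12=60 best=70, l++
l=1 r=12: min(5,13)*11=55 best=70, l++
l=2 r=12: min(7,13)*10=70 best=70, l++
l=3 r=12: min(18,13)*9=117 best=117 *, r--
l=3 r=11: min(18,2)*8=16 best=117, r--
l=3 r=10: min(18,7)*7=49 best=117, r--
l=3 r=9: min(18,18)*6=108 best=117, r--
l=3 r=8: min(18,8)*5=40 best=117, r--
l=3 r=7: min(18,14)*4=56 best=117, r--
l=3 r=6: min(18,16)*3=48 best=117, r--
l=3 r=5: min(18,3)*2=6 best=117, r--
l=3 r=4: min(18,16)*1=16 best=117, r--

max area = 117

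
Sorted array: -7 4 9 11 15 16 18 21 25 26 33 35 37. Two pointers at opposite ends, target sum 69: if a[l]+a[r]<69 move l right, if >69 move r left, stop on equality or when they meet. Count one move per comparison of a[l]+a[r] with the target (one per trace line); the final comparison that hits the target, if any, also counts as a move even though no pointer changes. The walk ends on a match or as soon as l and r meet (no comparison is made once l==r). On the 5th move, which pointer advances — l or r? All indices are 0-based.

l

[0,12] -7+37=30 <69 → l++
[1,12] 4+37=41 <69 → l++
[2,12] 9+37=46 <69 → l++
[3,12] 11+37=48 <69 → l++
[4,12] 15+37=52 <69 → l++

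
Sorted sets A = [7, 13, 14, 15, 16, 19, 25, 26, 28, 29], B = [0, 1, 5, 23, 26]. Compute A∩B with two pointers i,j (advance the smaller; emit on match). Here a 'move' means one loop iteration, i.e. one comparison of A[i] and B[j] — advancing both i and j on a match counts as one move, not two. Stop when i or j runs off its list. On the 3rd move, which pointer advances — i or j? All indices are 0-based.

i=0 j=0: 7>0, j++
i=0 j=1: 7>1, j++
i=0 j=2: 7>5, j++

j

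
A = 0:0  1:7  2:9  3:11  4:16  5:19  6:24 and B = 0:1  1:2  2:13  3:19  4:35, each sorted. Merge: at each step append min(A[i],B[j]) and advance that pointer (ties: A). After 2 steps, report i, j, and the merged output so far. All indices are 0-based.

i=1, j=1, merged so far=[0, 1]

i=0 j=0: A[i]=0<=B[j]=1 take 0, i++
i=1 j=0: A[i]=7>B[j]=1 take 1, j++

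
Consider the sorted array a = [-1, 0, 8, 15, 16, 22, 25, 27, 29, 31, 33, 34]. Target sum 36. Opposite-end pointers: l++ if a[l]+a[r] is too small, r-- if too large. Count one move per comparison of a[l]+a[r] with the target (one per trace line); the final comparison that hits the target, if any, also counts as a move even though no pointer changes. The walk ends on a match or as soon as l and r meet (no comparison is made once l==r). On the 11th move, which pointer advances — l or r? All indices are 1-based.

[1,12] -1+34=33 <36 → l++
[2,12] 0+34=34 <36 → l++
[3,12] 8+34=42 >36 → r--
[3,11] 8+33=41 >36 → r--
[3,10] 8+31=39 >36 → r--
[3,9] 8+29=37 >36 → r--
[3,8] 8+27=35 <36 → l++
[4,8] 15+27=42 >36 → r--
[4,7] 15+25=40 >36 → r--
[4,6] 15+22=37 >36 → r--
[4,5] 15+16=31 <36 → l++

l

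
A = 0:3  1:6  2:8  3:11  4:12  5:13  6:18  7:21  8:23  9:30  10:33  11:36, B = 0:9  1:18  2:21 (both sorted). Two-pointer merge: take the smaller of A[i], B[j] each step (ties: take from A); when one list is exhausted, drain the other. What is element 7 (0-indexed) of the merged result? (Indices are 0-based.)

i=0 j=0: A[i]=3<=B[j]=9 take 3, i++
i=1 j=0: A[i]=6<=B[j]=9 take 6, i++
i=2 j=0: A[i]=8<=B[j]=9 take 8, i++
i=3 j=0: A[i]=11>B[j]=9 take 9, j++
i=3 j=1: A[i]=11<=B[j]=18 take 11, i++
i=4 j=1: A[i]=12<=B[j]=18 take 12, i++
i=5 j=1: A[i]=13<=B[j]=18 take 13, i++
i=6 j=1: A[i]=18<=B[j]=18 take 18, i++
i=7 j=1: A[i]=21>B[j]=18 take 18, j++
i=7 j=2: A[i]=21<=B[j]=21 take 21, i++
i=8 j=2: A[i]=23>B[j]=21 take 21, j++
i=8 j=3: B done, take A[i]=23, i++
i=9 j=3: B done, take A[i]=30, i++
i=10 j=3: B done, take A[i]=33, i++
i=11 j=3: B done, take A[i]=36, i++

merged[7] = 18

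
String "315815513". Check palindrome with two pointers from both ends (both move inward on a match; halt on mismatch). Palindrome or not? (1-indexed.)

not a palindrome (mismatch at 4,6)

l=1 r=9: '3'=='3', l++,r--
l=2 r=8: '1'=='1', l++,r--
l=3 r=7: '5'=='5', l++,r--
l=4 r=6: '8'!='5', stop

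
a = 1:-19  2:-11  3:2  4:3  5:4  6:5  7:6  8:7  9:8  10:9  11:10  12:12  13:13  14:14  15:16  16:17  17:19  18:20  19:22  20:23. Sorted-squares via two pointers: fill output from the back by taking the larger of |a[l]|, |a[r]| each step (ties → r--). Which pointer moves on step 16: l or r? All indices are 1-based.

[1,20] |-19|<=|23| out[20]=529 → r--
[1,19] |-19|<=|22| out[19]=484 → r--
[1,18] |-19|<=|20| out[18]=400 → r--
[1,17] |-19|<=|19| out[17]=361 → r--
[1,16] |-19|>|17| out[16]=361 → l++
[2,16] |-11|<=|17| out[15]=289 → r--
[2,15] |-11|<=|16| out[14]=256 → r--
[2,14] |-11|<=|14| out[13]=196 → r--
[2,13] |-11|<=|13| out[12]=169 → r--
[2,12] |-11|<=|12| out[11]=144 → r--
[2,11] |-11|>|10| out[10]=121 → l++
[3,11] |2|<=|10| out[9]=100 → r--
[3,10] |2|<=|9| out[8]=81 → r--
[3,9] |2|<=|8| out[7]=64 → r--
[3,8] |2|<=|7| out[6]=49 → r--
[3,7] |2|<=|6| out[5]=36 → r--

r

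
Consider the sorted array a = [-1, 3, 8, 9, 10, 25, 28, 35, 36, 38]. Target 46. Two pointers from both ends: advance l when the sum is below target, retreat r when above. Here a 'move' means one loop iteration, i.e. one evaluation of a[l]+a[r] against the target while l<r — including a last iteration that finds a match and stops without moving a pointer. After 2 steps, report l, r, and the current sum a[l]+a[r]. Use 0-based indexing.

l=2, r=9, sum=46

l=0 r=9: -1+38=37 <46, l++
l=1 r=9: 3+38=41 <46, l++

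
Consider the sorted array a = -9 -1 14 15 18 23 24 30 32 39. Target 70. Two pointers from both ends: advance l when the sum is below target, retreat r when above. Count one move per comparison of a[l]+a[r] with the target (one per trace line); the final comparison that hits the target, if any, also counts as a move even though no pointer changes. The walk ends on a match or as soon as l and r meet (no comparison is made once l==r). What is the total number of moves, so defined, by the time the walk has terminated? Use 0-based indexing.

[0,9] -9+39=30 <70 → l++
[1,9] -1+39=38 <70 → l++
[2,9] 14+39=53 <70 → l++
[3,9] 15+39=54 <70 → l++
[4,9] 18+39=57 <70 → l++
[5,9] 23+39=62 <70 → l++
[6,9] 24+39=63 <70 → l++
[7,9] 30+39=69 <70 → l++
[8,9] 32+39=71 >70 → r--

9 moves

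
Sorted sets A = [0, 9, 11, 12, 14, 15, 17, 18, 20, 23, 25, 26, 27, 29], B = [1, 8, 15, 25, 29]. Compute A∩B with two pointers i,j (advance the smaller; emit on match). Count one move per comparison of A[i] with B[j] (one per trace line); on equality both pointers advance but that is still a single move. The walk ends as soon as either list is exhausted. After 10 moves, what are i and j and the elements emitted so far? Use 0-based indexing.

i=8, j=3, emitted=[15]

[i=0,j=0] 0<1 → i++
[i=1,j=0] 9>1 → j++
[i=1,j=1] 9>8 → j++
[i=1,j=2] 9<15 → i++
[i=2,j=2] 11<15 → i++
[i=3,j=2] 12<15 → i++
[i=4,j=2] 14<15 → i++
[i=5,j=2] 15==15 emit → i++,j++
[i=6,j=3] 17<25 → i++
[i=7,j=3] 18<25 → i++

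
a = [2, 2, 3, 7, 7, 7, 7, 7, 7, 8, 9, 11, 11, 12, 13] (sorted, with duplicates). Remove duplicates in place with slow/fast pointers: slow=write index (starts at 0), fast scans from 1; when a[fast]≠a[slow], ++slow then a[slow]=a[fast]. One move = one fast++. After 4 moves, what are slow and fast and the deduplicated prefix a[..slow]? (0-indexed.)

(s=0,f=1) a[fast]=2=a[slow] dup → fast++
(s=0,f=2) a[fast]=3≠a[slow]=2 write a[1]=3 → slow++,fast++
(s=1,f=3) a[fast]=7≠a[slow]=3 write a[2]=7 → slow++,fast++
(s=2,f=4) a[fast]=7=a[slow] dup → fast++

slow=2, fast=5, prefix=[2, 3, 7]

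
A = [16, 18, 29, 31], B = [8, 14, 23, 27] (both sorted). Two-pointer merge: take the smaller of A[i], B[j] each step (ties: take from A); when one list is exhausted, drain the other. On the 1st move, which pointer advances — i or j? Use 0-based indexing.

i=0 j=0: A[i]=16>B[j]=8 take 8, j++

j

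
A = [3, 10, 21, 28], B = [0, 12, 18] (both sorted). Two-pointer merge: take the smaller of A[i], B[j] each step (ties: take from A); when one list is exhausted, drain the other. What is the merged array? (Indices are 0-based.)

[i=0,j=0] A[i]=3>B[j]=0 take 0 → j++
[i=0,j=1] A[i]=3<=B[j]=12 take 3 → i++
[i=1,j=1] A[i]=10<=B[j]=12 take 10 → i++
[i=2,j=1] A[i]=21>B[j]=12 take 12 → j++
[i=2,j=2] A[i]=21>B[j]=18 take 18 → j++
[i=2,j=3] B done, take A[i]=21 → i++
[i=3,j=3] B done, take A[i]=28 → i++

[0, 3, 10, 12, 18, 21, 28]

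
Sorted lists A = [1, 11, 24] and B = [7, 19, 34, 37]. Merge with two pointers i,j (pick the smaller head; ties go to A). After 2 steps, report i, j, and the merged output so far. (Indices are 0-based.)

i=1, j=1, merged so far=[1, 7]

i=0 j=0: A[i]=1<=B[j]=7 take 1, i++
i=1 j=0: A[i]=11>B[j]=7 take 7, j++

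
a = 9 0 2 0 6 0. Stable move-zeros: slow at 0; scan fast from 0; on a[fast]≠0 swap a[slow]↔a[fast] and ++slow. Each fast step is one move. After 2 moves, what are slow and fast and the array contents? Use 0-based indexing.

slow=1, fast=2, a=[9, 0, 2, 0, 6, 0]

slow=0 fast=0: a[fast]=9≠0 swap→a[0]=9, slow++,fast++
slow=1 fast=1: a[fast]=0, fast++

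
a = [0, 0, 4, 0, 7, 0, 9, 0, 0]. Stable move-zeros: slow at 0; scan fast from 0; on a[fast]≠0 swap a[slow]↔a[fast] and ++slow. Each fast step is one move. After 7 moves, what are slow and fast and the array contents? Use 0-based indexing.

slow=3, fast=7, a=[4, 7, 9, 0, 0, 0, 0, 0, 0]

(s=0,f=0) a[fast]=0 → fast++
(s=0,f=1) a[fast]=0 → fast++
(s=0,f=2) a[fast]=4≠0 swap→a[0]=4 → slow++,fast++
(s=1,f=3) a[fast]=0 → fast++
(s=1,f=4) a[fast]=7≠0 swap→a[1]=7 → slow++,fast++
(s=2,f=5) a[fast]=0 → fast++
(s=2,f=6) a[fast]=9≠0 swap→a[2]=9 → slow++,fast++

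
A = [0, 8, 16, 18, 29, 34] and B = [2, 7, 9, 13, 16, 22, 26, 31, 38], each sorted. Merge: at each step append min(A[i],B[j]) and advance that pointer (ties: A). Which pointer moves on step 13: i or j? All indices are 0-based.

j

[i=0,j=0] A[i]=0<=B[j]=2 take 0 → i++
[i=1,j=0] A[i]=8>B[j]=2 take 2 → j++
[i=1,j=1] A[i]=8>B[j]=7 take 7 → j++
[i=1,j=2] A[i]=8<=B[j]=9 take 8 → i++
[i=2,j=2] A[i]=16>B[j]=9 take 9 → j++
[i=2,j=3] A[i]=16>B[j]=13 take 13 → j++
[i=2,j=4] A[i]=16<=B[j]=16 take 16 → i++
[i=3,j=4] A[i]=18>B[j]=16 take 16 → j++
[i=3,j=5] A[i]=18<=B[j]=22 take 18 → i++
[i=4,j=5] A[i]=29>B[j]=22 take 22 → j++
[i=4,j=6] A[i]=29>B[j]=26 take 26 → j++
[i=4,j=7] A[i]=29<=B[j]=31 take 29 → i++
[i=5,j=7] A[i]=34>B[j]=31 take 31 → j++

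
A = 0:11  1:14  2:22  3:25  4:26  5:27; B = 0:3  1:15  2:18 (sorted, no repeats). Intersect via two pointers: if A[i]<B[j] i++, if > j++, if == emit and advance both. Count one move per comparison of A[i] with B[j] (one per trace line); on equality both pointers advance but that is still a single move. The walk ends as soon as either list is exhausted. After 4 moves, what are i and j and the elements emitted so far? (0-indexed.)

i=2, j=2, emitted=[]

[i=0,j=0] 11>3 → j++
[i=0,j=1] 11<15 → i++
[i=1,j=1] 14<15 → i++
[i=2,j=1] 22>15 → j++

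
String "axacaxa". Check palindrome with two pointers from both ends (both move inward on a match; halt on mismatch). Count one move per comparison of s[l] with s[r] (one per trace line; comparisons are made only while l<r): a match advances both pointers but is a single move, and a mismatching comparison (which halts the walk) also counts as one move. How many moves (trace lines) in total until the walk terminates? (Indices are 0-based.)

3 moves

l=0 r=6: 'a'=='a', l++,r--
l=1 r=5: 'x'=='x', l++,r--
l=2 r=4: 'a'=='a', l++,r--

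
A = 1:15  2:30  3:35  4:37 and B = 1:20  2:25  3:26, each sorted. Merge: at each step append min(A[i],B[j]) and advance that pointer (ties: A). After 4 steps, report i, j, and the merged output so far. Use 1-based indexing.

i=2, j=4, merged so far=[15, 20, 25, 26]

i=1 j=1: A[i]=15<=B[j]=20 take 15, i++
i=2 j=1: A[i]=30>B[j]=20 take 20, j++
i=2 j=2: A[i]=30>B[j]=25 take 25, j++
i=2 j=3: A[i]=30>B[j]=26 take 26, j++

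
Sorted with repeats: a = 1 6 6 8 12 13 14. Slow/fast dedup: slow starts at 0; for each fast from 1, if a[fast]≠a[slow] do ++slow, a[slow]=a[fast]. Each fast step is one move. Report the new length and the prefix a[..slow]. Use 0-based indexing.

length 6; prefix = [1, 6, 8, 12, 13, 14]

slow=0 fast=1: a[fast]=6≠a[slow]=1 write a[1]=6, slow++,fast++
slow=1 fast=2: a[fast]=6=a[slow] dup, fast++
slow=1 fast=3: a[fast]=8≠a[slow]=6 write a[2]=8, slow++,fast++
slow=2 fast=4: a[fast]=12≠a[slow]=8 write a[3]=12, slow++,fast++
slow=3 fast=5: a[fast]=13≠a[slow]=12 write a[4]=13, slow++,fast++
slow=4 fast=6: a[fast]=14≠a[slow]=13 write a[5]=14, slow++,fast++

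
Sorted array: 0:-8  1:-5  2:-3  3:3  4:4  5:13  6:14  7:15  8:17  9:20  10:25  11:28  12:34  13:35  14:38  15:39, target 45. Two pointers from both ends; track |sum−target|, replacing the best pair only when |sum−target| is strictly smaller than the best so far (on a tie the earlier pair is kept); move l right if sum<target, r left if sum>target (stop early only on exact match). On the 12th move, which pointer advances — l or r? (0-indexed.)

[0,15] -8+39=31 d=14 * → l++
[1,15] -5+39=34 d=11 * → l++
[2,15] -3+39=36 d=9 * → l++
[3,15] 3+39=42 d=3 * → l++
[4,15] 4+39=43 d=2 * → l++
[5,15] 13+39=52 d=7 → r--
[5,14] 13+38=51 d=6 → r--
[5,13] 13+35=48 d=3 → r--
[5,12] 13+34=47 d=2 → r--
[5,11] 13+28=41 d=4 → l++
[6,11] 14+28=42 d=3 → l++
[7,11] 15+28=43 d=2 → l++

l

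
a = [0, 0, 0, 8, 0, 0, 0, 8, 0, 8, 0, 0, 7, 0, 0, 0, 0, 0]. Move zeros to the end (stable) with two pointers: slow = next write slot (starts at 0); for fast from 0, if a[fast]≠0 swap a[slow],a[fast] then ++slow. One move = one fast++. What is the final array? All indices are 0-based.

slow=0 fast=0: a[fast]=0, fast++
slow=0 fast=1: a[fast]=0, fast++
slow=0 fast=2: a[fast]=0, fast++
slow=0 fast=3: a[fast]=8≠0 swap→a[0]=8, slow++,fast++
slow=1 fast=4: a[fast]=0, fast++
slow=1 fast=5: a[fast]=0, fast++
slow=1 fast=6: a[fast]=0, fast++
slow=1 fast=7: a[fast]=8≠0 swap→a[1]=8, slow++,fast++
slow=2 fast=8: a[fast]=0, fast++
slow=2 fast=9: a[fast]=8≠0 swap→a[2]=8, slow++,fast++
slow=3 fast=10: a[fast]=0, fast++
slow=3 fast=11: a[fast]=0, fast++
slow=3 fast=12: a[fast]=7≠0 swap→a[3]=7, slow++,fast++
slow=4 fast=13: a[fast]=0, fast++
slow=4 fast=14: a[fast]=0, fast++
slow=4 fast=15: a[fast]=0, fast++
slow=4 fast=16: a[fast]=0, fast++
slow=4 fast=17: a[fast]=0, fast++

[8, 8, 8, 7, 0, 0, 0, 0, 0, 0, 0, 0, 0, 0, 0, 0, 0, 0]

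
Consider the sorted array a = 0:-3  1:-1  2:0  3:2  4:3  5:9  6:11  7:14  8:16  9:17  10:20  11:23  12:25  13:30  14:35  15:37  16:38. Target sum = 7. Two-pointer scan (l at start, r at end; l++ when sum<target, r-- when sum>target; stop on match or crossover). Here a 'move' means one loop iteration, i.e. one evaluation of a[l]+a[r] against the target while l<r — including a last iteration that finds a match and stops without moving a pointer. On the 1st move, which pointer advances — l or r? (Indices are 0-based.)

r

l=0 r=16: -3+38=35 >7, r--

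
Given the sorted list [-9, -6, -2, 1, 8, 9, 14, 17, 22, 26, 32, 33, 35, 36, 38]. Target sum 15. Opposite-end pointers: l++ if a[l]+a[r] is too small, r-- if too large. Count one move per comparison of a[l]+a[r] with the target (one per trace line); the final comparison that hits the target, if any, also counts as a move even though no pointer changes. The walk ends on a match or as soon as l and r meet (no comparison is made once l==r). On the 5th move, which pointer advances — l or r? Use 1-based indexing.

l=1 r=15: -9+38=29 >15, r--
l=1 r=14: -9+36=27 >15, r--
l=1 r=13: -9+35=26 >15, r--
l=1 r=12: -9+33=24 >15, r--
l=1 r=11: -9+32=23 >15, r--

r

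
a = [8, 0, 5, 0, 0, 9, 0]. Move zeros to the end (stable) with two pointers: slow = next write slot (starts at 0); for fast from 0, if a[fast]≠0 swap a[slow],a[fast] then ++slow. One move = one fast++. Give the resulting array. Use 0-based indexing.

[8, 5, 9, 0, 0, 0, 0]

slow=0 fast=0: a[fast]=8≠0 swap→a[0]=8, slow++,fast++
slow=1 fast=1: a[fast]=0, fast++
slow=1 fast=2: a[fast]=5≠0 swap→a[1]=5, slow++,fast++
slow=2 fast=3: a[fast]=0, fast++
slow=2 fast=4: a[fast]=0, fast++
slow=2 fast=5: a[fast]=9≠0 swap→a[2]=9, slow++,fast++
slow=3 fast=6: a[fast]=0, fast++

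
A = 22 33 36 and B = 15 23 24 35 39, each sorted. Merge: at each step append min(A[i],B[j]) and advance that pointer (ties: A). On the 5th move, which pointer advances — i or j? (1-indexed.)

i

i=1 j=1: A[i]=22>B[j]=15 take 15, j++
i=1 j=2: A[i]=22<=B[j]=23 take 22, i++
i=2 j=2: A[i]=33>B[j]=23 take 23, j++
i=2 j=3: A[i]=33>B[j]=24 take 24, j++
i=2 j=4: A[i]=33<=B[j]=35 take 33, i++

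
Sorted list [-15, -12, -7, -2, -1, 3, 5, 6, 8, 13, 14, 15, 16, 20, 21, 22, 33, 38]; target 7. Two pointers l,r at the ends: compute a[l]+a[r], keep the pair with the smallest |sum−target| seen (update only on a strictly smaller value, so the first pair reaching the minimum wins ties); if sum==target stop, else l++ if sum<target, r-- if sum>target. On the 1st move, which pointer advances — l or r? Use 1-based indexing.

[1,18] -15+38=23 d=16 * → r--

r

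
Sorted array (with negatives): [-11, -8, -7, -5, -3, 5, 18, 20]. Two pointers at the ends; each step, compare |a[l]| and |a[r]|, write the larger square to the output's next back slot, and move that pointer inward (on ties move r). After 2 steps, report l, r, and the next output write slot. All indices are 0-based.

l=0, r=5, next write slot=5

[0,7] |-11|<=|20| out[7]=400 → r--
[0,6] |-11|<=|18| out[6]=324 → r--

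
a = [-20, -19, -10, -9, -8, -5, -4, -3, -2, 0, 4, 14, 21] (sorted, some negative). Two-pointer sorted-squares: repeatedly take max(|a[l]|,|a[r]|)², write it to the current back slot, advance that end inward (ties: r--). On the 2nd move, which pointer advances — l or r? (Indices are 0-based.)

l=0 r=12: |-20|<=|21| out[12]=441, r--
l=0 r=11: |-20|>|14| out[11]=400, l++

l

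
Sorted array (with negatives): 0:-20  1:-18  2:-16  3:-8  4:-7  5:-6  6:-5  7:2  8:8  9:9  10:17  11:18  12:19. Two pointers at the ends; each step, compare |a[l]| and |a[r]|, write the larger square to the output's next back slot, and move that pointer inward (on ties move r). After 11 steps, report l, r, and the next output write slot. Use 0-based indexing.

l=0 r=12: |-20|>|19| out[12]=400, l++
l=1 r=12: |-18|<=|19| out[11]=361, r--
l=1 r=11: |-18|<=|18| out[10]=324, r--
l=1 r=10: |-18|>|17| out[9]=324, l++
l=2 r=10: |-16|<=|17| out[8]=289, r--
l=2 r=9: |-16|>|9| out[7]=256, l++
l=3 r=9: |-8|<=|9| out[6]=81, r--
l=3 r=8: |-8|<=|8| out[5]=64, r--
l=3 r=7: |-8|>|2| out[4]=64, l++
l=4 r=7: |-7|>|2| out[3]=49, l++
l=5 r=7: |-6|>|2| out[2]=36, l++

l=6, r=7, next write slot=1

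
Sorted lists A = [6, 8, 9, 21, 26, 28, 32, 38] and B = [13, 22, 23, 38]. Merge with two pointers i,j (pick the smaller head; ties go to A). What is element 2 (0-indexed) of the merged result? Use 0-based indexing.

[i=0,j=0] A[i]=6<=B[j]=13 take 6 → i++
[i=1,j=0] A[i]=8<=B[j]=13 take 8 → i++
[i=2,j=0] A[i]=9<=B[j]=13 take 9 → i++
[i=3,j=0] A[i]=21>B[j]=13 take 13 → j++
[i=3,j=1] A[i]=21<=B[j]=22 take 21 → i++
[i=4,j=1] A[i]=26>B[j]=22 take 22 → j++
[i=4,j=2] A[i]=26>B[j]=23 take 23 → j++
[i=4,j=3] A[i]=26<=B[j]=38 take 26 → i++
[i=5,j=3] A[i]=28<=B[j]=38 take 28 → i++
[i=6,j=3] A[i]=32<=B[j]=38 take 32 → i++
[i=7,j=3] A[i]=38<=B[j]=38 take 38 → i++
[i=8,j=3] A done, take B[j]=38 → j++

merged[2] = 9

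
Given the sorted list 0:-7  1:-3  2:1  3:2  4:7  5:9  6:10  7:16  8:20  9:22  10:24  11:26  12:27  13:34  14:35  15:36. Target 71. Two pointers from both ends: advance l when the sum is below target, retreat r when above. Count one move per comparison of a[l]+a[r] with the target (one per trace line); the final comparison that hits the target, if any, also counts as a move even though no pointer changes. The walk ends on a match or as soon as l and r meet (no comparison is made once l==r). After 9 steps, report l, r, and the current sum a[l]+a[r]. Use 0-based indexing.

[0,15] -7+36=29 <71 → l++
[1,15] -3+36=33 <71 → l++
[2,15] 1+36=37 <71 → l++
[3,15] 2+36=38 <71 → l++
[4,15] 7+36=43 <71 → l++
[5,15] 9+36=45 <71 → l++
[6,15] 10+36=46 <71 → l++
[7,15] 16+36=52 <71 → l++
[8,15] 20+36=56 <71 → l++

l=9, r=15, sum=58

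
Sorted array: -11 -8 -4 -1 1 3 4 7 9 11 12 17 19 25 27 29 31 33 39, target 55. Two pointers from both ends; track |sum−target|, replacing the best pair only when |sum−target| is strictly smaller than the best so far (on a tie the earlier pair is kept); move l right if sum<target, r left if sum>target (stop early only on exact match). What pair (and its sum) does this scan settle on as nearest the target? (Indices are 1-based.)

pair (17, 39) with sum 56 (|Δ|=1)

l=1 r=19: -11+39=28 d=27 *, l++
l=2 r=19: -8+39=31 d=24 *, l++
l=3 r=19: -4+39=35 d=20 *, l++
l=4 r=19: -1+39=38 d=17 *, l++
l=5 r=19: 1+39=40 d=15 *, l++
l=6 r=19: 3+39=42 d=13 *, l++
l=7 r=19: 4+39=43 d=12 *, l++
l=8 r=19: 7+39=46 d=9 *, l++
l=9 r=19: 9+39=48 d=7 *, l++
l=10 r=19: 11+39=50 d=5 *, l++
l=11 r=19: 12+39=51 d=4 *, l++
l=12 r=19: 17+39=56 d=1 *, r--
l=12 r=18: 17+33=50 d=5, l++
l=13 r=18: 19+33=52 d=3, l++
l=14 r=18: 25+33=58 d=3, r--
l=14 r=17: 25+31=56 d=1, r--
l=14 r=16: 25+29=54 d=1, l++
l=15 r=16: 27+29=56 d=1, r--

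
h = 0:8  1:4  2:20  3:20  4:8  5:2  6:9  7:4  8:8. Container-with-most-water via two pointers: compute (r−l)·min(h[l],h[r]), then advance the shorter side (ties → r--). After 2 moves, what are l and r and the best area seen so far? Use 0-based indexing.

l=0, r=6, best area=64

l=0 r=8: min(8,8)*8=64 best=64 *, r--
l=0 r=7: min(8,4)*7=28 best=64, r--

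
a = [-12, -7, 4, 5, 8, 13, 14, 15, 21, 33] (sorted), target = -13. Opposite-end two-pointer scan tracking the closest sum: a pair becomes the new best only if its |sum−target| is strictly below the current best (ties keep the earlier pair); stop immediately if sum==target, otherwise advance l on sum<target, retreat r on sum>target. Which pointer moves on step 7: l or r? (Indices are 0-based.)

r

[0,9] -12+33=21 d=34 * → r--
[0,8] -12+21=9 d=22 * → r--
[0,7] -12+15=3 d=16 * → r--
[0,6] -12+14=2 d=15 * → r--
[0,5] -12+13=1 d=14 * → r--
[0,4] -12+8=-4 d=9 * → r--
[0,3] -12+5=-7 d=6 * → r--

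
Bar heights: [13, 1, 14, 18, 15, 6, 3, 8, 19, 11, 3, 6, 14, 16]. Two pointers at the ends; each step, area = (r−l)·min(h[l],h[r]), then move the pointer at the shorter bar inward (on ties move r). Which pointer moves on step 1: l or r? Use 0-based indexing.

[0,13] min(13,16)*13=169 best=169 * → l++

l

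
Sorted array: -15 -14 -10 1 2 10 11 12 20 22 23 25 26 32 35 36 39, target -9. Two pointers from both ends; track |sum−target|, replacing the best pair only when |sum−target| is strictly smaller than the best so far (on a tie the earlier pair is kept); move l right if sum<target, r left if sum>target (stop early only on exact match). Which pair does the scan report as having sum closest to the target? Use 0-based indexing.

pair (-10, 1) with sum -9 (|Δ|=0)

[0,16] -15+39=24 d=33 * → r--
[0,15] -15+36=21 d=30 * → r--
[0,14] -15+35=20 d=29 * → r--
[0,13] -15+32=17 d=26 * → r--
[0,12] -15+26=11 d=20 * → r--
[0,11] -15+25=10 d=19 * → r--
[0,10] -15+23=8 d=17 * → r--
[0,9] -15+22=7 d=16 * → r--
[0,8] -15+20=5 d=14 * → r--
[0,7] -15+12=-3 d=6 * → r--
[0,6] -15+11=-4 d=5 * → r--
[0,5] -15+10=-5 d=4 * → r--
[0,4] -15+2=-13 d=4 → l++
[1,4] -14+2=-12 d=3 * → l++
[2,4] -10+2=-8 d=1 * → r--
[2,3] -10+1=-9 d=0 * → stop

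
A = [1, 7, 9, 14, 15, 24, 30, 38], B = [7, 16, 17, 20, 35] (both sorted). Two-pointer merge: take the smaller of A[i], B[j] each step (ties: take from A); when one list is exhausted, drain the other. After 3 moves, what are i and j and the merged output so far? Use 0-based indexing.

[i=0,j=0] A[i]=1<=B[j]=7 take 1 → i++
[i=1,j=0] A[i]=7<=B[j]=7 take 7 → i++
[i=2,j=0] A[i]=9>B[j]=7 take 7 → j++

i=2, j=1, merged so far=[1, 7, 7]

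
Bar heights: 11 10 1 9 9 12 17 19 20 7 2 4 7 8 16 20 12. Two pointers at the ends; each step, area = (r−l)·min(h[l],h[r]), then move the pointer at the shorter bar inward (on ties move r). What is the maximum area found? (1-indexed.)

max area = 176

l=1 r=17: min(11,12)*16=176 best=176 *, l++
l=2 r=17: min(10,12)*15=150 best=176, l++
l=3 r=17: min(1,12)*14=14 best=176, l++
l=4 r=17: min(9,12)*13=117 best=176, l++
l=5 r=17: min(9,12)*12=108 best=176, l++
l=6 r=17: min(12,12)*11=132 best=176, r--
l=6 r=16: min(12,20)*10=120 best=176, l++
l=7 r=16: min(17,20)*9=153 best=176, l++
l=8 r=16: min(19,20)*8=152 best=176, l++
l=9 r=16: min(20,20)*7=140 best=176, r--
l=9 r=15: min(20,16)*6=96 best=176, r--
l=9 r=14: min(20,8)*5=40 best=176, r--
l=9 r=13: min(20,7)*4=28 best=176, r--
l=9 r=12: min(20,4)*3=12 best=176, r--
l=9 r=11: min(20,2)*2=4 best=176, r--
l=9 r=10: min(20,7)*1=7 best=176, r--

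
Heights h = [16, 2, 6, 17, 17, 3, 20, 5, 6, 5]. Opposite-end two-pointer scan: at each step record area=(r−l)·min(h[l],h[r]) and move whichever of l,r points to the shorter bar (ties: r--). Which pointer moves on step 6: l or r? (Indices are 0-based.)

l=0 r=9: min(16,5)*9=45 best=45 *, r--
l=0 r=8: min(16,6)*8=48 best=48 *, r--
l=0 r=7: min(16,5)*7=35 best=48, r--
l=0 r=6: min(16,20)*6=96 best=96 *, l++
l=1 r=6: min(2,20)*5=10 best=96, l++
l=2 r=6: min(6,20)*4=24 best=96, l++

l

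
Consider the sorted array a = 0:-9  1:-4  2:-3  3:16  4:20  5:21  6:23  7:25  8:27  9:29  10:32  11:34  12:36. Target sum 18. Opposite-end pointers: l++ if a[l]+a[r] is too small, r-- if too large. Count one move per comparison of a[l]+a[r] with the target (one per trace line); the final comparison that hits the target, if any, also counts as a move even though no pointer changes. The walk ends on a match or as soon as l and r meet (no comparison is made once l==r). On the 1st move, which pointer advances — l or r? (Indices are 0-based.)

r

l=0 r=12: -9+36=27 >18, r--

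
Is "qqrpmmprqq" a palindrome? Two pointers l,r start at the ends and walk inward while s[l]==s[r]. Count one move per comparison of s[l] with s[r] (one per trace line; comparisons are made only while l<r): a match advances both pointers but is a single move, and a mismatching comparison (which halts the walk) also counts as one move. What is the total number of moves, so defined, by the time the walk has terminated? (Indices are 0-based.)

l=0 r=9: 'q'=='q', l++,r--
l=1 r=8: 'q'=='q', l++,r--
l=2 r=7: 'r'=='r', l++,r--
l=3 r=6: 'p'=='p', l++,r--
l=4 r=5: 'm'=='m', l++,r--

5 moves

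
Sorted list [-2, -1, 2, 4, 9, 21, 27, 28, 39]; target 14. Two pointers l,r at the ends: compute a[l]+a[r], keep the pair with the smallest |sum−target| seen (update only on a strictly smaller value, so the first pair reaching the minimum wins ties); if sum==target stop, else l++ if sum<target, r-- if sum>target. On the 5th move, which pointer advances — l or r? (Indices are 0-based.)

l=0 r=8: -2+39=37 d=23 *, r--
l=0 r=7: -2+28=26 d=12 *, r--
l=0 r=6: -2+27=25 d=11 *, r--
l=0 r=5: -2+21=19 d=5 *, r--
l=0 r=4: -2+9=7 d=7, l++

l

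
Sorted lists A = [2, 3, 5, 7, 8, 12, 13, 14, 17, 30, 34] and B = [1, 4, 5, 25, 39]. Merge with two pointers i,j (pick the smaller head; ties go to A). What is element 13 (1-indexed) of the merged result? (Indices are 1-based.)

merged[13] = 25

i=1 j=1: A[i]=2>B[j]=1 take 1, j++
i=1 j=2: A[i]=2<=B[j]=4 take 2, i++
i=2 j=2: A[i]=3<=B[j]=4 take 3, i++
i=3 j=2: A[i]=5>B[j]=4 take 4, j++
i=3 j=3: A[i]=5<=B[j]=5 take 5, i++
i=4 j=3: A[i]=7>B[j]=5 take 5, j++
i=4 j=4: A[i]=7<=B[j]=25 take 7, i++
i=5 j=4: A[i]=8<=B[j]=25 take 8, i++
i=6 j=4: A[i]=12<=B[j]=25 take 12, i++
i=7 j=4: A[i]=13<=B[j]=25 take 13, i++
i=8 j=4: A[i]=14<=B[j]=25 take 14, i++
i=9 j=4: A[i]=17<=B[j]=25 take 17, i++
i=10 j=4: A[i]=30>B[j]=25 take 25, j++
i=10 j=5: A[i]=30<=B[j]=39 take 30, i++
i=11 j=5: A[i]=34<=B[j]=39 take 34, i++
i=12 j=5: A done, take B[j]=39, j++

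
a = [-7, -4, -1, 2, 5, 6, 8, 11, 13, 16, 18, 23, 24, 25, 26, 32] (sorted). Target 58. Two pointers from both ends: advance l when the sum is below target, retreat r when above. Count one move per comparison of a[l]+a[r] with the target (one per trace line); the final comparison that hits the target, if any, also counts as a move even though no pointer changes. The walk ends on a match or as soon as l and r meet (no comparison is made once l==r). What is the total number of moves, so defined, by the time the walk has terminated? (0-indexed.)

15 moves

[0,15] -7+32=25 <58 → l++
[1,15] -4+32=28 <58 → l++
[2,15] -1+32=31 <58 → l++
[3,15] 2+32=34 <58 → l++
[4,15] 5+32=37 <58 → l++
[5,15] 6+32=38 <58 → l++
[6,15] 8+32=40 <58 → l++
[7,15] 11+32=43 <58 → l++
[8,15] 13+32=45 <58 → l++
[9,15] 16+32=48 <58 → l++
[10,15] 18+32=50 <58 → l++
[11,15] 23+32=55 <58 → l++
[12,15] 24+32=56 <58 → l++
[13,15] 25+32=57 <58 → l++
[14,15] 26+32=58 → found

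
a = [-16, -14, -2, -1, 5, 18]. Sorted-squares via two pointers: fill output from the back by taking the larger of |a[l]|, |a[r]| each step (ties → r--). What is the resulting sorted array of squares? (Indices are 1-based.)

l=1 r=6: |-16|<=|18| out[6]=324, r--
l=1 r=5: |-16|>|5| out[5]=256, l++
l=2 r=5: |-14|>|5| out[4]=196, l++
l=3 r=5: |-2|<=|5| out[3]=25, r--
l=3 r=4: |-2|>|-1| out[2]=4, l++
l=4 r=4: |-1|<=|-1| out[1]=1, r--

[1, 4, 25, 196, 256, 324]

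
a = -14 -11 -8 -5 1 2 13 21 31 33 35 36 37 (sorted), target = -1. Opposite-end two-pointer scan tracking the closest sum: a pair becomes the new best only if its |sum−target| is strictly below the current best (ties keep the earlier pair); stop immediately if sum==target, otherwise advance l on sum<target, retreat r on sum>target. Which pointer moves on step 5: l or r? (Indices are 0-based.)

r

l=0 r=12: -14+37=23 d=24 *, r--
l=0 r=11: -14+36=22 d=23 *, r--
l=0 r=10: -14+35=21 d=22 *, r--
l=0 r=9: -14+33=19 d=20 *, r--
l=0 r=8: -14+31=17 d=18 *, r--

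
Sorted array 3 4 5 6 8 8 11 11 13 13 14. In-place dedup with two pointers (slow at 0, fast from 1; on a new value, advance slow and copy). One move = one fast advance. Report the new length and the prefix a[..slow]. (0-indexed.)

(s=0,f=1) a[fast]=4≠a[slow]=3 write a[1]=4 → slow++,fast++
(s=1,f=2) a[fast]=5≠a[slow]=4 write a[2]=5 → slow++,fast++
(s=2,f=3) a[fast]=6≠a[slow]=5 write a[3]=6 → slow++,fast++
(s=3,f=4) a[fast]=8≠a[slow]=6 write a[4]=8 → slow++,fast++
(s=4,f=5) a[fast]=8=a[slow] dup → fast++
(s=4,f=6) a[fast]=11≠a[slow]=8 write a[5]=11 → slow++,fast++
(s=5,f=7) a[fast]=11=a[slow] dup → fast++
(s=5,f=8) a[fast]=13≠a[slow]=11 write a[6]=13 → slow++,fast++
(s=6,f=9) a[fast]=13=a[slow] dup → fast++
(s=6,f=10) a[fast]=14≠a[slow]=13 write a[7]=14 → slow++,fast++

length 8; prefix = [3, 4, 5, 6, 8, 11, 13, 14]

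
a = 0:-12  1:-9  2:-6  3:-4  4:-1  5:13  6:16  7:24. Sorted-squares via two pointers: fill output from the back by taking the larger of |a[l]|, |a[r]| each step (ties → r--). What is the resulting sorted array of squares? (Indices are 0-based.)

[1, 16, 36, 81, 144, 169, 256, 576]

[0,7] |-12|<=|24| out[7]=576 → r--
[0,6] |-12|<=|16| out[6]=256 → r--
[0,5] |-12|<=|13| out[5]=169 → r--
[0,4] |-12|>|-1| out[4]=144 → l++
[1,4] |-9|>|-1| out[3]=81 → l++
[2,4] |-6|>|-1| out[2]=36 → l++
[3,4] |-4|>|-1| out[1]=16 → l++
[4,4] |-1|<=|-1| out[0]=1 → r--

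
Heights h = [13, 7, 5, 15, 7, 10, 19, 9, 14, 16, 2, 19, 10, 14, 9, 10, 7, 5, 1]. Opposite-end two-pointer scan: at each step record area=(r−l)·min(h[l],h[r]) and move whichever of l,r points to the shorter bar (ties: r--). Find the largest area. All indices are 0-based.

max area = 169

l=0 r=18: min(13,1)*18=18 best=18 *, r--
l=0 r=17: min(13,5)*17=85 best=85 *, r--
l=0 r=16: min(13,7)*16=112 best=112 *, r--
l=0 r=15: min(13,10)*15=150 best=150 *, r--
l=0 r=14: min(13,9)*14=126 best=150, r--
l=0 r=13: min(13,14)*13=169 best=169 *, l++
l=1 r=13: min(7,14)*12=84 best=169, l++
l=2 r=13: min(5,14)*11=55 best=169, l++
l=3 r=13: min(15,14)*10=140 best=169, r--
l=3 r=12: min(15,10)*9=90 best=169, r--
l=3 r=11: min(15,19)*8=120 best=169, l++
l=4 r=11: min(7,19)*7=49 best=169, l++
l=5 r=11: min(10,19)*6=60 best=169, l++
l=6 r=11: min(19,19)*5=95 best=169, r--
l=6 r=10: min(19,2)*4=8 best=169, r--
l=6 r=9: min(19,16)*3=48 best=169, r--
l=6 r=8: min(19,14)*2=28 best=169, r--
l=6 r=7: min(19,9)*1=9 best=169, r--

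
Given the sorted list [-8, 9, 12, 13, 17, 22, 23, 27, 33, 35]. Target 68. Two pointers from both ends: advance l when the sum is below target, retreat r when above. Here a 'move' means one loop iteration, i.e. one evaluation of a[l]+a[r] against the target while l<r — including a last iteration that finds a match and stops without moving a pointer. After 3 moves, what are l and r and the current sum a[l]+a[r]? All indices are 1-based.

l=1 r=10: -8+35=27 <68, l++
l=2 r=10: 9+35=44 <68, l++
l=3 r=10: 12+35=47 <68, l++

l=4, r=10, sum=48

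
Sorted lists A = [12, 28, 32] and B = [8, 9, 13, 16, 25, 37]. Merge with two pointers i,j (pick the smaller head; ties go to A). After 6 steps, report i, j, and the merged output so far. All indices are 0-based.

i=1, j=5, merged so far=[8, 9, 12, 13, 16, 25]

i=0 j=0: A[i]=12>B[j]=8 take 8, j++
i=0 j=1: A[i]=12>B[j]=9 take 9, j++
i=0 j=2: A[i]=12<=B[j]=13 take 12, i++
i=1 j=2: A[i]=28>B[j]=13 take 13, j++
i=1 j=3: A[i]=28>B[j]=16 take 16, j++
i=1 j=4: A[i]=28>B[j]=25 take 25, j++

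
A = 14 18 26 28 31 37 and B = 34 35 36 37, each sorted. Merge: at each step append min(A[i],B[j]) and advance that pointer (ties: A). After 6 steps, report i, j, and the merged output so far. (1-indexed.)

[i=1,j=1] A[i]=14<=B[j]=34 take 14 → i++
[i=2,j=1] A[i]=18<=B[j]=34 take 18 → i++
[i=3,j=1] A[i]=26<=B[j]=34 take 26 → i++
[i=4,j=1] A[i]=28<=B[j]=34 take 28 → i++
[i=5,j=1] A[i]=31<=B[j]=34 take 31 → i++
[i=6,j=1] A[i]=37>B[j]=34 take 34 → j++

i=6, j=2, merged so far=[14, 18, 26, 28, 31, 34]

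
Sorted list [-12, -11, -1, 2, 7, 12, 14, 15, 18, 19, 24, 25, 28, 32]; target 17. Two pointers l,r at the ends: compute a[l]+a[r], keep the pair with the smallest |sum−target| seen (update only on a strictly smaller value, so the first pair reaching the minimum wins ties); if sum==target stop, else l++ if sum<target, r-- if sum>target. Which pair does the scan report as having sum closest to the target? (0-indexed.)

l=0 r=13: -12+32=20 d=3 *, r--
l=0 r=12: -12+28=16 d=1 *, l++
l=1 r=12: -11+28=17 d=0 *, stop

pair (-11, 28) with sum 17 (|Δ|=0)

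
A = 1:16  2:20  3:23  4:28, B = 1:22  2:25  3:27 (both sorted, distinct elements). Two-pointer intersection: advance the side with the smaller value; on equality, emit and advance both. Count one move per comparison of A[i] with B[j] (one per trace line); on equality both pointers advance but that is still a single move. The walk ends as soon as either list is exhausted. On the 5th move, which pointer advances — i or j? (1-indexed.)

i=1 j=1: 16<22, i++
i=2 j=1: 20<22, i++
i=3 j=1: 23>22, j++
i=3 j=2: 23<25, i++
i=4 j=2: 28>25, j++

j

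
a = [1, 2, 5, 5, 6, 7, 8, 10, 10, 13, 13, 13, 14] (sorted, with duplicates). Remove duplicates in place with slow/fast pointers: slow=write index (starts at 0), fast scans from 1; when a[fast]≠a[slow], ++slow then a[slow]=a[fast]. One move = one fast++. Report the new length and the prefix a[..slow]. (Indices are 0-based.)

(s=0,f=1) a[fast]=2≠a[slow]=1 write a[1]=2 → slow++,fast++
(s=1,f=2) a[fast]=5≠a[slow]=2 write a[2]=5 → slow++,fast++
(s=2,f=3) a[fast]=5=a[slow] dup → fast++
(s=2,f=4) a[fast]=6≠a[slow]=5 write a[3]=6 → slow++,fast++
(s=3,f=5) a[fast]=7≠a[slow]=6 write a[4]=7 → slow++,fast++
(s=4,f=6) a[fast]=8≠a[slow]=7 write a[5]=8 → slow++,fast++
(s=5,f=7) a[fast]=10≠a[slow]=8 write a[6]=10 → slow++,fast++
(s=6,f=8) a[fast]=10=a[slow] dup → fast++
(s=6,f=9) a[fast]=13≠a[slow]=10 write a[7]=13 → slow++,fast++
(s=7,f=10) a[fast]=13=a[slow] dup → fast++
(s=7,f=11) a[fast]=13=a[slow] dup → fast++
(s=7,f=12) a[fast]=14≠a[slow]=13 write a[8]=14 → slow++,fast++

length 9; prefix = [1, 2, 5, 6, 7, 8, 10, 13, 14]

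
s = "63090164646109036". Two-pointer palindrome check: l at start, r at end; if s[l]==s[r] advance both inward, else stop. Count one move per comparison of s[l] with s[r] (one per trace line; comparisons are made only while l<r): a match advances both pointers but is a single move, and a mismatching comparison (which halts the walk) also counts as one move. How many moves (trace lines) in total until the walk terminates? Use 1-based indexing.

[1,17] '6'=='6' → l++,r--
[2,16] '3'=='3' → l++,r--
[3,15] '0'=='0' → l++,r--
[4,14] '9'=='9' → l++,r--
[5,13] '0'=='0' → l++,r--
[6,12] '1'=='1' → l++,r--
[7,11] '6'=='6' → l++,r--
[8,10] '4'=='4' → l++,r--

8 moves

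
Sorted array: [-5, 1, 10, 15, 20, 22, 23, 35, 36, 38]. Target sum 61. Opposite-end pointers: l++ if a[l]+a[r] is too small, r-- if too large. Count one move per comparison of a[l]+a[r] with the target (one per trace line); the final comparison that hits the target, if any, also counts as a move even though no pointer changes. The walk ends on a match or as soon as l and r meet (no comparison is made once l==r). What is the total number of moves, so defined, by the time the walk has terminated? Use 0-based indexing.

7 moves

l=0 r=9: -5+38=33 <61, l++
l=1 r=9: 1+38=39 <61, l++
l=2 r=9: 10+38=48 <61, l++
l=3 r=9: 15+38=53 <61, l++
l=4 r=9: 20+38=58 <61, l++
l=5 r=9: 22+38=60 <61, l++
l=6 r=9: 23+38=61, found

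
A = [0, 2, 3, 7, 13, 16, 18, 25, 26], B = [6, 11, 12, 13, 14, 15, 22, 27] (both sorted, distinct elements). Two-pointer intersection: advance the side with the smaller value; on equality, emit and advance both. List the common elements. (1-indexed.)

intersection = [13]

[i=1,j=1] 0<6 → i++
[i=2,j=1] 2<6 → i++
[i=3,j=1] 3<6 → i++
[i=4,j=1] 7>6 → j++
[i=4,j=2] 7<11 → i++
[i=5,j=2] 13>11 → j++
[i=5,j=3] 13>12 → j++
[i=5,j=4] 13==13 emit → i++,j++
[i=6,j=5] 16>14 → j++
[i=6,j=6] 16>15 → j++
[i=6,j=7] 16<22 → i++
[i=7,j=7] 18<22 → i++
[i=8,j=7] 25>22 → j++
[i=8,j=8] 25<27 → i++
[i=9,j=8] 26<27 → i++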